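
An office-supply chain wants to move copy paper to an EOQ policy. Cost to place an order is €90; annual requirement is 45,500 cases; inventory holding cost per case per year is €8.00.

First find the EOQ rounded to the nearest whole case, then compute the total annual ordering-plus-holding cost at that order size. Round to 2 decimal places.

2DS/H = 2·45,500·90/8 = 1,023,750.00
EOQ = √1,023,750.00 ≈ 1,011.81 → Q = 1,012 cases
Orders/yr = 45,500/1,012 = 44.960; ordering cost = 44.960 × €90 = €4,046.44
Average inventory = 1,012/2 = 506; holding cost = 506 × €8 = €4,048.00
Total = €4,046.44 + €4,048.00 = €8,094.44

€8,094.44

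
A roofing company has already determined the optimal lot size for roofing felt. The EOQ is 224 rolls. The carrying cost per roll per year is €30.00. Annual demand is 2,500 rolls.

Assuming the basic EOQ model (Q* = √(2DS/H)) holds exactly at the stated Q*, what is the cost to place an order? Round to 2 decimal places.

EOQ relation: Q² = 2DS/H, so rearrange for the unknown.
S = Q²H / (2D) = 224² × 30 / (2 × 2,500) = 301.0560

€301.06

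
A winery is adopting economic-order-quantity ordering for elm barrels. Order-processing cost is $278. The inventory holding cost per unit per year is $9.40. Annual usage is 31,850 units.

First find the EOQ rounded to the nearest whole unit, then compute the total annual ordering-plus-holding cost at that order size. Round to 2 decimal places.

$12,901.97

2DS/H = 2·31,850·278/9.4 = 1,883,893.62
EOQ = √1,883,893.62 ≈ 1,372.55 → Q = 1,373 units
Orders/yr = 31,850/1,373 = 23.197; ordering cost = 23.197 × $278 = $6,448.87
Average inventory = 1,373/2 = 686.5; holding cost = 686.5 × $9.4 = $6,453.10
Total = $6,448.87 + $6,453.10 = $12,901.97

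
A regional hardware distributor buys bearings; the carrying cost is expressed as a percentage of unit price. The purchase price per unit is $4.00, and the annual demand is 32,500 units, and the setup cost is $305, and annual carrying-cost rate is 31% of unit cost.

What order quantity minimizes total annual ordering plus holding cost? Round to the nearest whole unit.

Carrying cost H = $4 × 31% = $1.2400/unit/yr
Q* = √(2·D·S / H) = √(2·32,500·305 / 1.24) = √15,987,903.2 ≈ 3,998.49

3,998 units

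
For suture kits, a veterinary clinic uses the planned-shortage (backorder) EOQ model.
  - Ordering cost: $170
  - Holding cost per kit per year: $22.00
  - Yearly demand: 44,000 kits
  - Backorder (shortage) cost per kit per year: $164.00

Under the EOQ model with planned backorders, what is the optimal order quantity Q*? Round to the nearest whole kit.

Q* = √(2DS/H) · √((H + b)/b)
   = √(2 × 44,000 × 170 / 22) · √((22 + 164) / 164)
   = 824.621 × 1.0650 ≈ 878.19

878 kits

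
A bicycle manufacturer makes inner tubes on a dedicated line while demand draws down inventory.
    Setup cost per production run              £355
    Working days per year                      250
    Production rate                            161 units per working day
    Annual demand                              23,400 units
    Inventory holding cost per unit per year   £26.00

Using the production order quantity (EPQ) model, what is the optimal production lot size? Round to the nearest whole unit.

d = 23,400/250 = 93.6000 units/day;  effective holding cost H(1 − d/p) = 26·(1 − 93.6000/161) = 10.88447
Q* = √(2DS / H_eff) = √(2·23,400·355 / 10.88447) ≈ 1,235.47

1,235 units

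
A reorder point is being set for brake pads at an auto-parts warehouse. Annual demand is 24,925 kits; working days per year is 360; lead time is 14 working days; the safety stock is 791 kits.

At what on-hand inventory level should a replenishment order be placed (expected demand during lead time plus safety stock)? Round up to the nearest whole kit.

1,761 kits

Daily demand d = 24,925 / 360 = 69.236 kits/day
Demand during lead time = 69.236 × 14 = 969.31
Reorder point = 969.31 + 791 = 1,760.31 → round up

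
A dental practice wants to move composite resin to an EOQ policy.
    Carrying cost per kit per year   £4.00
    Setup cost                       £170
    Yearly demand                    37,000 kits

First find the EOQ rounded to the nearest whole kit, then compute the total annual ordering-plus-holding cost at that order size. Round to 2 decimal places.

Q* = √(2·D·S / H) = √(2·37,000·170 / 4) = √3,145,000.0 ≈ 1,773.41 → Q = 1,773 kits
Ordering: D/Q × S = 37,000/1,773 × £170 = £3,547.66
Holding:  Q/2 × H = 1,773/2 × £4 = £3,546.00
Total = £3,547.66 + £3,546.00 = £7,093.66

£7,093.66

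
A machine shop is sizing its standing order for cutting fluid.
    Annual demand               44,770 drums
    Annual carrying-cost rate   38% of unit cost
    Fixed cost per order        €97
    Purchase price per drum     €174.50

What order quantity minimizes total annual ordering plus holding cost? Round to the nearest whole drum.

Holding cost per drum per year: H = 38% × €174.5 = €66.3100
Optimal lot size Q* = (2 × 44,770 × €97 / €66.31)^½ ≈ 361.91

362 drums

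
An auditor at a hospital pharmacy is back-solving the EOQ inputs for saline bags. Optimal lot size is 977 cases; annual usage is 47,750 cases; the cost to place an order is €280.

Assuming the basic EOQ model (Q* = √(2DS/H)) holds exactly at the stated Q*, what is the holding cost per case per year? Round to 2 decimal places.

EOQ relation: Q² = 2DS/H, so rearrange for the unknown.
H = 2DS / Q² = 2 × 47,750 × 280 / 977² = 28.0138

€28.01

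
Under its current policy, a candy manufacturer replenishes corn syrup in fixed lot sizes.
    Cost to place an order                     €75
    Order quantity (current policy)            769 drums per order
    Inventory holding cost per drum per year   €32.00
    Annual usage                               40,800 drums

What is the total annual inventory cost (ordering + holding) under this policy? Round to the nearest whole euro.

Annual ordering cost = (D/Q)·S = (40,800/769) × 75 = €3,979.19
Annual holding cost  = (Q/2)·H = (769/2) × 32 = €12,304.00
Total = €3,979.19 + €12,304.00 = €16,283.19

€16,283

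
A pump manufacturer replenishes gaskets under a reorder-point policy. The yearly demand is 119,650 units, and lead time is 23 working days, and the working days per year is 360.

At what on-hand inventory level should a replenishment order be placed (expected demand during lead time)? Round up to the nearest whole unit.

Daily demand d = 119,650 / 360 = 332.361 units/day
Demand during lead time = 332.361 × 23 = 7,644.31
Reorder point = 7,644.31 → round up

7,645 units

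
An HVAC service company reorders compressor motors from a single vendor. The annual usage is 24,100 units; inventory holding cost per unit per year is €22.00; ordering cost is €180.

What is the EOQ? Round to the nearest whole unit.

Optimal lot size Q* = (2 × 24,100 × €180 / €22)^½ ≈ 627.98

628 units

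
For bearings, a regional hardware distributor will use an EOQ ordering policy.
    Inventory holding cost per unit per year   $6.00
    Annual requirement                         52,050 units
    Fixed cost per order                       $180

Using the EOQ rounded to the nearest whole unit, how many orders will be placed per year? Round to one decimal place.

Optimal lot size Q* = (2 × 52,050 × $180 / $6)^½ ≈ 1,767.20 → Q = 1,767
N = D/Q = 52,050/1,767 ≈ 29.457 orders/yr

29.5 orders per year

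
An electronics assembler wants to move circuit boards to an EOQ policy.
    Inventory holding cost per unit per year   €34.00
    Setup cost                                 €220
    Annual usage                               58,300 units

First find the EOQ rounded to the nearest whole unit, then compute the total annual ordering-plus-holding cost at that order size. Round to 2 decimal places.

Q* = √(2·D·S / H) = √(2·58,300·220 / 34) = √754,470.6 ≈ 868.60 → Q = 869 units
Annual ordering cost = (D/Q)·S = (58,300/869) × 220 = €14,759.49
Annual holding cost  = (Q/2)·H = (869/2) × 34 = €14,773.00
Total = €14,759.49 + €14,773.00 = €29,532.49

€29,532.49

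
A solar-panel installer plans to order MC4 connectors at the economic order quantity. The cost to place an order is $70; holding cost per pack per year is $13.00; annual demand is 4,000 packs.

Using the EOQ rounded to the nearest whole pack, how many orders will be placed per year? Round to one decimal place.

19.2 orders per year

EOQ = √(2DS/H) = √(2 × 4,000 × 70 / 13)
    = √(43,076.92) ≈ 207.55 → Q = 208
Orders per year = D/Q = 4,000 / 208 = 19.231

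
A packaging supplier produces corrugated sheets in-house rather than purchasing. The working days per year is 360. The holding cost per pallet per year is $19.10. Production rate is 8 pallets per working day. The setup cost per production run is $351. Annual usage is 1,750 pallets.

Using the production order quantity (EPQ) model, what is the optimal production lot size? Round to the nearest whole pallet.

d = 1,750/360 = 4.8611 pallets/day;  effective holding cost H(1 − d/p) = 19.1·(1 − 4.8611/8) = 7.49410
Q* = √(2DS / H_eff) = √(2·1,750·351 / 7.49410) ≈ 404.88

405 pallets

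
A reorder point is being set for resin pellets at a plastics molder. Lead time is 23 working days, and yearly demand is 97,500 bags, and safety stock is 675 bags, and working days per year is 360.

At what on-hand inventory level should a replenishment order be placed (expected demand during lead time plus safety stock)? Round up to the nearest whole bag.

6,905 bags

Daily demand d = 97,500 / 360 = 270.833 bags/day
Demand during lead time = 270.833 × 23 = 6,229.17
Reorder point = 6,229.17 + 675 = 6,904.17 → round up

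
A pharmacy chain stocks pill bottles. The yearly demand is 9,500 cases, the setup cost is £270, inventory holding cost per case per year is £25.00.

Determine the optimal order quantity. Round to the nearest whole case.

453 cases

EOQ = √(2DS/H) = √(2 × 9,500 × 270 / 25)
    = √(205,200.00) ≈ 452.99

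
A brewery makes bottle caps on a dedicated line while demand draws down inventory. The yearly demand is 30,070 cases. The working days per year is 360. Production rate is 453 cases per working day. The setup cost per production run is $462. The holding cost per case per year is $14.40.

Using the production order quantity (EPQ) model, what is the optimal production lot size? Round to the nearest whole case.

1,538 cases

d = 30,070/360 = 83.5278 cases/day;  effective holding cost H(1 − d/p) = 14.4·(1 − 83.5278/453) = 11.74481
Q* = √(2DS / H_eff) = √(2·30,070·462 / 11.74481) ≈ 1,538.08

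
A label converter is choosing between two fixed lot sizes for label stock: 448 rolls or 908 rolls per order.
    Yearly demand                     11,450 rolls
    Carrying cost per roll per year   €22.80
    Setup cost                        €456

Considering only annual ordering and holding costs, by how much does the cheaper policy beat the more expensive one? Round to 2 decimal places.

€660.24

TC(Q) = (D/Q)S + (Q/2)H
TC(448) = (11,450/448)×456 + (448/2)×22.8 = €16,761.66
TC(908) = (11,450/908)×456 + (908/2)×22.8 = €16,101.42
Lots of 908 are cheaper by €660.24.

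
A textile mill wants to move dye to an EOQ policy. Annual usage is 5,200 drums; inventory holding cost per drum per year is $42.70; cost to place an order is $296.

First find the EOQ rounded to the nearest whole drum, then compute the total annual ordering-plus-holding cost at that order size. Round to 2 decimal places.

$11,465.08

EOQ = √(2DS/H) = √(2 × 5,200 × 296 / 42.7)
    = √(72,093.68) ≈ 268.50 → Q = 269 drums
Orders/yr = 5,200/269 = 19.331; ordering cost = 19.331 × $296 = $5,721.93
Average inventory = 269/2 = 134.5; holding cost = 134.5 × $42.7 = $5,743.15
Total = $5,721.93 + $5,743.15 = $11,465.08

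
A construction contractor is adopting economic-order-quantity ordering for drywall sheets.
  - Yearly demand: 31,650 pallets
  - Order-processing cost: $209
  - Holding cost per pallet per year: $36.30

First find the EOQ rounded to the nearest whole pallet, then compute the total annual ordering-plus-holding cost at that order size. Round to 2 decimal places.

Optimal lot size Q* = (2 × 31,650 × $209 / $36.3)^½ ≈ 603.70 → Q = 604 pallets
Ordering: D/Q × S = 31,650/604 × $209 = $10,951.74
Holding:  Q/2 × H = 604/2 × $36.3 = $10,962.60
Total = $10,951.74 + $10,962.60 = $21,914.34

$21,914.34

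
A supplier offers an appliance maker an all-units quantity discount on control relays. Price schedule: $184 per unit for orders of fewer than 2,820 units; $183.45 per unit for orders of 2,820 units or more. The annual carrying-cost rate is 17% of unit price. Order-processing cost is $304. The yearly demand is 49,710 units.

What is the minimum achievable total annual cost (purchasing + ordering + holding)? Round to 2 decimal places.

$9,168,631.27

H₁ = 17%×$184 = $31.2800;  H₂ = 17%×$183.45 = $31.1865
EOQ₁ = √(2×49,710×304/31.2800) = 982.97  (< 2,820, feasible at tier 1)
EOQ₂ = √(2×49,710×304/31.1865) = 984.44  (< 2,820 → use Q = 2,820 at tier-2 price)
TC(tier 1 (EOQ₁), Q≈983.0) = $9,177,387.30
TC(tier 2, Q≈2,820.0) = $9,168,631.27
Minimum at tier 2: $9,168,631.27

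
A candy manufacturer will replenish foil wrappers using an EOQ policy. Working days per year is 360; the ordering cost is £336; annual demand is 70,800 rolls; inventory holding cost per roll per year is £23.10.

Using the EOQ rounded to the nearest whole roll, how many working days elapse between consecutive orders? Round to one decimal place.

2DS/H = 2·70,800·336/23.1 = 2,059,636.36
EOQ = √2,059,636.36 ≈ 1,435.14 → Q = 1,435 rolls
Days between orders = 360 / (D/Q) = 360 / 49.338 ≈ 7.297

7.3 days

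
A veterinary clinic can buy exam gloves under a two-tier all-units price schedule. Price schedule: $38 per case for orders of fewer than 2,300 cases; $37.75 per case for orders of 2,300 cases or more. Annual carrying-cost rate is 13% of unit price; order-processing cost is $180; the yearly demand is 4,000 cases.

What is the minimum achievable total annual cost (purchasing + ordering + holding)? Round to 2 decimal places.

$154,667.13

H₁ = 13%×$38 = $4.9400;  H₂ = 13%×$37.75 = $4.9075
EOQ₁ = √(2×4,000×180/4.9400) = 539.91  (< 2,300, feasible at tier 1)
EOQ₂ = √(2×4,000×180/4.9075) = 541.69  (< 2,300 → use Q = 2,300 at tier-2 price)
TC(tier 1 (EOQ₁), Q≈539.9) = $154,667.13
TC(tier 2, Q≈2,300.0) = $156,956.67
Minimum at tier 1 (EOQ₁): $154,667.13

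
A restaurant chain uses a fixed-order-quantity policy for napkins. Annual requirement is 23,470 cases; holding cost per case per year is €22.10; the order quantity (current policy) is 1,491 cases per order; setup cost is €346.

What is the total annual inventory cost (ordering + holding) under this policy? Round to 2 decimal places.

Ordering: D/Q × S = 23,470/1,491 × €346 = €5,446.43
Holding:  Q/2 × H = 1,491/2 × €22.1 = €16,475.55
Total = €5,446.43 + €16,475.55 = €21,921.98

€21,921.98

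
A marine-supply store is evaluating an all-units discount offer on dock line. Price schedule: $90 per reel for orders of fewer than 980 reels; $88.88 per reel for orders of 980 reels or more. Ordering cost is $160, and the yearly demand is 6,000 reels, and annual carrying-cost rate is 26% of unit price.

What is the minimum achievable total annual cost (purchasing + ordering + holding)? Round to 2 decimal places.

$545,582.90

H₁ = 26%×$90 = $23.4000;  H₂ = 26%×$88.88 = $23.1088
EOQ₁ = √(2×6,000×160/23.4000) = 286.45  (< 980, feasible at tier 1)
EOQ₂ = √(2×6,000×160/23.1088) = 288.25  (< 980 → use Q = 980 at tier-2 price)
TC(tier 1 (EOQ₁), Q≈286.4) = $546,702.84
TC(tier 2, Q≈980.0) = $545,582.90
Minimum at tier 2: $545,582.90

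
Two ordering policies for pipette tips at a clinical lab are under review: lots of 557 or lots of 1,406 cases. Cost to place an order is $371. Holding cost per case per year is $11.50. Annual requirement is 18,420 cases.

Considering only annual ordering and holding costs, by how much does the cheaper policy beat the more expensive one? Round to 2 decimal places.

For each Q, cost = (D/Q)·S + (Q/2)·H.
TC(557) = (18,420/557)×371 + (557/2)×11.5 = $15,471.73
TC(1,406) = (18,420/1,406)×371 + (1,406/2)×11.5 = $12,944.97
Lots of 1,406 are cheaper by $2,526.76.

$2,526.76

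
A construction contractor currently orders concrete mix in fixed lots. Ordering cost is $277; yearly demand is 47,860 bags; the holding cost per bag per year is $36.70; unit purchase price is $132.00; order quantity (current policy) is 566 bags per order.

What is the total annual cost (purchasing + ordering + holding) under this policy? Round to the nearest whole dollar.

$6,351,329

Orders/yr = 47,860/566 = 84.558; ordering cost = 84.558 × $277 = $23,422.65
Average inventory = 566/2 = 283; holding cost = 283 × $36.7 = $10,386.10
Purchase cost = D·C = 47,860 × 132 = $6,317,520.00
Total = $23,422.65 + $10,386.10 + $6,317,520.00 = $6,351,328.75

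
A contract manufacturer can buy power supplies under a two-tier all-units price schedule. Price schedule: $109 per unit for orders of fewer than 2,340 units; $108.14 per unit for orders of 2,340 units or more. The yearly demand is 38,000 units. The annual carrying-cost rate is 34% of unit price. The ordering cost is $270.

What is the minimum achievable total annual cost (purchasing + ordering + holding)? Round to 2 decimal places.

H₁ = 34%×$109 = $37.0600;  H₂ = 34%×$108.14 = $36.7676
EOQ₁ = √(2×38,000×270/37.0600) = 744.11  (< 2,340, feasible at tier 1)
EOQ₂ = √(2×38,000×270/36.7676) = 747.06  (< 2,340 → use Q = 2,340 at tier-2 price)
TC(tier 1 (EOQ₁), Q≈744.1) = $4,169,576.64
TC(tier 2, Q≈2,340.0) = $4,156,722.71
Minimum at tier 2: $4,156,722.71

$4,156,722.71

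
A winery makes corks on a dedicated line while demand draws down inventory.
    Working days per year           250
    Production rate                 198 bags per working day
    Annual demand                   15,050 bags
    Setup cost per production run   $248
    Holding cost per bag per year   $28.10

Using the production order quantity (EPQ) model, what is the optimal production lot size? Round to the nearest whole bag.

Daily demand d = 15,050/250 = 60.200; p = 198; 1 − d/p = 0.69596
EPQ = √(2DS / (H(1 − d/p)))
    = √(2 × 15,050 × 248 / (28.1 × 0.69596)) ≈ 617.82

618 bags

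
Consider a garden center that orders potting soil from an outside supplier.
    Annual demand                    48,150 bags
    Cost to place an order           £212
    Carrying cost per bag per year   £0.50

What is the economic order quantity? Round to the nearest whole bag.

6,390 bags

2DS/H = 2·48,150·212/0.5 = 40,831,200.00
EOQ = √40,831,200.00 ≈ 6,389.93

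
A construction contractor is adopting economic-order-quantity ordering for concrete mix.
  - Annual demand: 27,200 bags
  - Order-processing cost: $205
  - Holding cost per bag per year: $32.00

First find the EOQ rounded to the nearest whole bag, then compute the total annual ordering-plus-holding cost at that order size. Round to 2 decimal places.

Optimal lot size Q* = (2 × 27,200 × $205 / $32)^½ ≈ 590.34 → Q = 590 bags
Orders/yr = 27,200/590 = 46.102; ordering cost = 46.102 × $205 = $9,450.85
Average inventory = 590/2 = 295; holding cost = 295 × $32 = $9,440.00
Total = $9,450.85 + $9,440.00 = $18,890.85

$18,890.85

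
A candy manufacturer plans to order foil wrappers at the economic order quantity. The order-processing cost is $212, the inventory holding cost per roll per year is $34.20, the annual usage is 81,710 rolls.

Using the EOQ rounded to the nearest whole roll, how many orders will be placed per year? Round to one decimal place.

81.2 orders per year

EOQ = √(2DS/H) = √(2 × 81,710 × 212 / 34.2)
    = √(1,013,012.87) ≈ 1,006.49 → Q = 1,006
Orders per year = D/Q = 81,710 / 1,006 = 81.223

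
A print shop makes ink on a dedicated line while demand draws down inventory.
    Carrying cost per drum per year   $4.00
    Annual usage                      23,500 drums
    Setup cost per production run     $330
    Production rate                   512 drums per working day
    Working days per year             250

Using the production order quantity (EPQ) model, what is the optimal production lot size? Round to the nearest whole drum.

Daily demand d = 23,500/250 = 94.000; p = 512; 1 − d/p = 0.81641
EPQ = √(2DS / (H(1 − d/p)))
    = √(2 × 23,500 × 330 / (4 × 0.81641)) ≈ 2,179.33

2,179 drums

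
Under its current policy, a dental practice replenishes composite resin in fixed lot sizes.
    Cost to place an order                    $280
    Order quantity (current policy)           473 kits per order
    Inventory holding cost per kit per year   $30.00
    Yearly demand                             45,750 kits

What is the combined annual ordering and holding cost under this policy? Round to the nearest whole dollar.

$34,177

Annual ordering cost = (D/Q)·S = (45,750/473) × 280 = $27,082.45
Annual holding cost  = (Q/2)·H = (473/2) × 30 = $7,095.00
Total = $27,082.45 + $7,095.00 = $34,177.45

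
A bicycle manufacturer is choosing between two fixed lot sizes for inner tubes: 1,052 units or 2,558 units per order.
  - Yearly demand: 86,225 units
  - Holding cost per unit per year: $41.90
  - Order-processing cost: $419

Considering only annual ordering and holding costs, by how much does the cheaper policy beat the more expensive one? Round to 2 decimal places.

$11,331.87

TC(Q) = (D/Q)S + (Q/2)H
TC(1,052) = (86,225/1,052)×419 + (1,052/2)×41.9 = $56,381.87
TC(2,558) = (86,225/2,558)×419 + (2,558/2)×41.9 = $67,713.74
|ΔTC| = |$56,381.87 − $67,713.74| = $11,331.87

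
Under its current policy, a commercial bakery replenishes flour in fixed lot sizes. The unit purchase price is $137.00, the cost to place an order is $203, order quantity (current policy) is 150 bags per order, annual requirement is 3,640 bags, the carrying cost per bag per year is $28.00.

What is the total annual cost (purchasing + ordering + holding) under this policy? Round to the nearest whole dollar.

Ordering: D/Q × S = 3,640/150 × $203 = $4,926.13
Holding:  Q/2 × H = 150/2 × $28 = $2,100.00
Purchase cost = D·C = 3,640 × 137 = $498,680.00
Total = $4,926.13 + $2,100.00 + $498,680.00 = $505,706.13

$505,706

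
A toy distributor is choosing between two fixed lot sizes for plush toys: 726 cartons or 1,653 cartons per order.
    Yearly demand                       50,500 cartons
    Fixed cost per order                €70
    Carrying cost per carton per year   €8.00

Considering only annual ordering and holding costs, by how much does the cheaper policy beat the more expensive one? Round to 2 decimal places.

€977.39

TC(Q) = (D/Q)S + (Q/2)H
TC(726) = (50,500/726)×70 + (726/2)×8 = €7,773.15
TC(1,653) = (50,500/1,653)×70 + (1,653/2)×8 = €8,750.54
Lots of 726 are cheaper by €977.39.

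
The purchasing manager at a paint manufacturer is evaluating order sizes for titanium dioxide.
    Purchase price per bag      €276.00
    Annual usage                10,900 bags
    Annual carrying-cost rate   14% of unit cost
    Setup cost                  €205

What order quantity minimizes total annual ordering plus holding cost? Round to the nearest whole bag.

340 bags

Holding cost per bag per year: H = 14% × €276 = €38.6400
EOQ = √(2DS/H) = √(2 × 10,900 × 205 / 38.64)
    = √(115,657.35) ≈ 340.08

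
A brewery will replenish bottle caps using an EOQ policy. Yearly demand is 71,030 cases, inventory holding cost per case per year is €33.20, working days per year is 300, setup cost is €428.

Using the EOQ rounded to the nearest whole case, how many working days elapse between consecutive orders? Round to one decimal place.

2DS/H = 2·71,030·428/33.2 = 1,831,375.90
EOQ = √1,831,375.90 ≈ 1,353.28 → Q = 1,353 cases
T = Q/D × 300 days = 1,353/71,030 × 300 = 5.714 days

5.7 days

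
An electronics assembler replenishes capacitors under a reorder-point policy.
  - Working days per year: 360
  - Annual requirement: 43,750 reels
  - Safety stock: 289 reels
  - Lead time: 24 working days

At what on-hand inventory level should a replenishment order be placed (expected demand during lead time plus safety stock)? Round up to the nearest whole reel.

Daily demand d = 43,750 / 360 = 121.528 reels/day
Demand during lead time = 121.528 × 24 = 2,916.67
Reorder point = 2,916.67 + 289 = 3,205.67 → round up

3,206 reels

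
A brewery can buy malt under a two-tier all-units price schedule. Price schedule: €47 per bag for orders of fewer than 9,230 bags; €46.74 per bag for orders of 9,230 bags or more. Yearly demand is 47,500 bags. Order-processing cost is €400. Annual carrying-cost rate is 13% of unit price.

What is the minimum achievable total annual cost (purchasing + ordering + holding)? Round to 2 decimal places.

H₁ = 13%×€47 = €6.1100;  H₂ = 13%×€46.74 = €6.0762
EOQ₁ = √(2×47,500×400/6.1100) = 2,493.85  (< 9,230, feasible at tier 1)
EOQ₂ = √(2×47,500×400/6.0762) = 2,500.78  (< 9,230 → use Q = 9,230 at tier-2 price)
TC(tier 1 (EOQ₁), Q≈2,493.9) = €2,247,737.45
TC(tier 2, Q≈9,230.0) = €2,250,250.17
Minimum at tier 1 (EOQ₁): €2,247,737.45

€2,247,737.45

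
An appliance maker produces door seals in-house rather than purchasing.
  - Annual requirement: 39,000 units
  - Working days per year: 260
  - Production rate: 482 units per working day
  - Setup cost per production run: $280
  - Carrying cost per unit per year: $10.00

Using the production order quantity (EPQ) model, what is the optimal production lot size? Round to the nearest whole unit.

Daily demand d = 39,000/260 = 150.000; p = 482; 1 − d/p = 0.68880
EPQ = √(2DS / (H(1 − d/p)))
    = √(2 × 39,000 × 280 / (10 × 0.68880)) ≈ 1,780.66

1,781 units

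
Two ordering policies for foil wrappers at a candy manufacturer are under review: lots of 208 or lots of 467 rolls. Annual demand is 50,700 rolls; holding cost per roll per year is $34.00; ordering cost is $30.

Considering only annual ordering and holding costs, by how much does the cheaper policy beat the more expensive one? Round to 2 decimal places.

$347.46

Annual cost at Q: ordering D·S/Q plus holding Q·H/2.
TC(208) = (50,700/208)×30 + (208/2)×34 = $10,848.50
TC(467) = (50,700/467)×30 + (467/2)×34 = $11,195.96
|ΔTC| = |$10,848.50 − $11,195.96| = $347.46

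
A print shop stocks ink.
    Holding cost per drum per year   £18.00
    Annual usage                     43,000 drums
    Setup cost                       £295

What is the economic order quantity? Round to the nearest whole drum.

1,187 drums

Q* = √(2·D·S / H) = √(2·43,000·295 / 18) = √1,409,444.4 ≈ 1,187.20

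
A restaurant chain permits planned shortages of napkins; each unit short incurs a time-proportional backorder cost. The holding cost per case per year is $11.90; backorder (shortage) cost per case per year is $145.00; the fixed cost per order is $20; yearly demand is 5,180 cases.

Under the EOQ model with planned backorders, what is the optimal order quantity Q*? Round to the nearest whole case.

137 cases

Q* = √(2DS/H) · √((H + b)/b)
   = √(2 × 5,180 × 20 / 11.9) · √((11.9 + 145) / 145)
   = 131.954 × 1.0402 ≈ 137.26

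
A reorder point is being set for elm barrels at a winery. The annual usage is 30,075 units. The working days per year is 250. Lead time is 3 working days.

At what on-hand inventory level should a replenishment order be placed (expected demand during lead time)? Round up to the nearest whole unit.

361 units

Daily demand d = 30,075 / 250 = 120.300 units/day
Demand during lead time = 120.300 × 3 = 360.90
Reorder point = 360.90 → round up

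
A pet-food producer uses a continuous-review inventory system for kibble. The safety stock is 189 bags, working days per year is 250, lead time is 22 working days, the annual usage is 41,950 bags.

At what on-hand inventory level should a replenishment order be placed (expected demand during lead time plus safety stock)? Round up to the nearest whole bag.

Daily demand d = 41,950 / 250 = 167.800 bags/day
Demand during lead time = 167.800 × 22 = 3,691.60
Reorder point = 3,691.60 + 189 = 3,880.60 → round up

3,881 bags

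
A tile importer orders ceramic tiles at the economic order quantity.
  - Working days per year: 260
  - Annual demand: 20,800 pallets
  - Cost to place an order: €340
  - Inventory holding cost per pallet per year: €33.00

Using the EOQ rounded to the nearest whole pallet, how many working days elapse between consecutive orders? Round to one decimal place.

Q* = √(2·D·S / H) = √(2·20,800·340 / 33) = √428,606.1 ≈ 654.68 → Q = 655 pallets
Days between orders = 260 / (D/Q) = 260 / 31.756 ≈ 8.188

8.2 days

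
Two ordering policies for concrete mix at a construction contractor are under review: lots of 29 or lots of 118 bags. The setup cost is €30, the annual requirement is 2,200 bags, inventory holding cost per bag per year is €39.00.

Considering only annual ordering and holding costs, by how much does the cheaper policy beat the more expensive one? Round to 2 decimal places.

€18.96

Annual cost at Q: ordering D·S/Q plus holding Q·H/2.
TC(29) = (2,200/29)×30 + (29/2)×39 = €2,841.36
TC(118) = (2,200/118)×30 + (118/2)×39 = €2,860.32
Lots of 29 are cheaper by €18.96.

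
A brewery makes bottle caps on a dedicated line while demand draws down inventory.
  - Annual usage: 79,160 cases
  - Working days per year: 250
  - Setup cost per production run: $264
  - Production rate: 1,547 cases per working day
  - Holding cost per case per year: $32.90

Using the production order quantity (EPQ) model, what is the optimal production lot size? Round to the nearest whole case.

1,264 cases

d = 79,160/250 = 316.6400 cases/day;  effective holding cost H(1 − d/p) = 32.9·(1 − 316.6400/1547) = 26.16603
Q* = √(2DS / H_eff) = √(2·79,160·264 / 26.16603) ≈ 1,263.87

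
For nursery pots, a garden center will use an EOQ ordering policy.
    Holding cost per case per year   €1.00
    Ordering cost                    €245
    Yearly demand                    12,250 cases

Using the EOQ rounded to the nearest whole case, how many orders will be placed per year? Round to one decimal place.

Optimal lot size Q* = (2 × 12,250 × €245 / €1)^½ ≈ 2,450.00 → Q = 2,450
N = D/Q = 12,250/2,450 ≈ 5.000 orders/yr

5.0 orders per year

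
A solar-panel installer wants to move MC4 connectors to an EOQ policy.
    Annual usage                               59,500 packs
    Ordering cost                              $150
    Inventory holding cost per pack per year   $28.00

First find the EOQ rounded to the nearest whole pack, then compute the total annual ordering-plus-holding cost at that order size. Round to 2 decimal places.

Optimal lot size Q* = (2 × 59,500 × $150 / $28)^½ ≈ 798.44 → Q = 798 packs
Annual ordering cost = (D/Q)·S = (59,500/798) × 150 = $11,184.21
Annual holding cost  = (Q/2)·H = (798/2) × 28 = $11,172.00
Total = $11,184.21 + $11,172.00 = $22,356.21

$22,356.21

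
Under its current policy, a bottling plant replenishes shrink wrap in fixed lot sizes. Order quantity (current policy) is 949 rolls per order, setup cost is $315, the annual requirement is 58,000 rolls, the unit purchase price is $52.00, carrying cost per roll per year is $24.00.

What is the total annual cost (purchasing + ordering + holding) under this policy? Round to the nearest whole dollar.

$3,046,640

Annual ordering cost = (D/Q)·S = (58,000/949) × 315 = $19,251.84
Annual holding cost  = (Q/2)·H = (949/2) × 24 = $11,388.00
Purchase cost = D·C = 58,000 × 52 = $3,016,000.00
Total = $19,251.84 + $11,388.00 + $3,016,000.00 = $3,046,639.84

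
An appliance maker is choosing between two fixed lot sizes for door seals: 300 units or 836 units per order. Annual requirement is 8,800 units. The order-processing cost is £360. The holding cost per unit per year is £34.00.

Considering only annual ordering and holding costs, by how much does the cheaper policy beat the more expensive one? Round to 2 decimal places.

TC(Q) = (D/Q)S + (Q/2)H
TC(300) = (8,800/300)×360 + (300/2)×34 = £15,660.00
TC(836) = (8,800/836)×360 + (836/2)×34 = £18,001.47
|ΔTC| = |£15,660.00 − £18,001.47| = £2,341.47

£2,341.47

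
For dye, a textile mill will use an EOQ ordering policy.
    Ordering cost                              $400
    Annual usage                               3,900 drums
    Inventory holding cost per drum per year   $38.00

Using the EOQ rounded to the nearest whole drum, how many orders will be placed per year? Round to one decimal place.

13.6 orders per year

Optimal lot size Q* = (2 × 3,900 × $400 / $38)^½ ≈ 286.54 → Q = 287
Orders per year = D/Q = 3,900 / 287 = 13.589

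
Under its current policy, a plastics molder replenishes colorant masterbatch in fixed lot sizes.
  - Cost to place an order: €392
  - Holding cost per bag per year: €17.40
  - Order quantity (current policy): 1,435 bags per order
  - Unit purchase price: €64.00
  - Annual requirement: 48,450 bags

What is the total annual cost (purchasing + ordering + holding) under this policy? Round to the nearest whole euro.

€3,126,520

Orders/yr = 48,450/1,435 = 33.763; ordering cost = 33.763 × €392 = €13,235.12
Average inventory = 1,435/2 = 717.5; holding cost = 717.5 × €17.4 = €12,484.50
Purchase cost = D·C = 48,450 × 64 = €3,100,800.00
Total = €13,235.12 + €12,484.50 + €3,100,800.00 = €3,126,519.62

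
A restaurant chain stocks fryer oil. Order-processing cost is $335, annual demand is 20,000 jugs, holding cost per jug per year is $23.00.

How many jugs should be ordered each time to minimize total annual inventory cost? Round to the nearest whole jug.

763 jugs

EOQ = √(2DS/H) = √(2 × 20,000 × 335 / 23)
    = √(582,608.70) ≈ 763.29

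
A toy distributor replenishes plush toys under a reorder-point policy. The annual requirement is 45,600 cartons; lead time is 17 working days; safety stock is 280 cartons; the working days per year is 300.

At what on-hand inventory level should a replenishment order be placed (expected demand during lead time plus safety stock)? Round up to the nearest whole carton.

2,864 cartons

Daily demand d = 45,600 / 300 = 152.000 cartons/day
Demand during lead time = 152.000 × 17 = 2,584.00
Reorder point = 2,584.00 + 280 = 2,864.00 → round up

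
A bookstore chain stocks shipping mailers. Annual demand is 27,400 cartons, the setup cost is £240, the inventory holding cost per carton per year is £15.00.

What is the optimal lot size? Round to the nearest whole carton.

936 cartons

EOQ = √(2DS/H) = √(2 × 27,400 × 240 / 15)
    = √(876,800.00) ≈ 936.38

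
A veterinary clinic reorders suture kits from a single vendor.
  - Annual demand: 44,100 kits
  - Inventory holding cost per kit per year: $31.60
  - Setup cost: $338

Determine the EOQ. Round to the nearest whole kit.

Q* = √(2·D·S / H) = √(2·44,100·338 / 31.6) = √943,405.1 ≈ 971.29

971 kits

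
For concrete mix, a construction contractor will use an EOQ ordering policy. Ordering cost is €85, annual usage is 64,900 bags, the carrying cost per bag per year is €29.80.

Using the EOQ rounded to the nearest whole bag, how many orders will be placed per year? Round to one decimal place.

Q* = √(2·D·S / H) = √(2·64,900·85 / 29.8) = √370,234.9 ≈ 608.47 → Q = 608
Orders per year = D/Q = 64,900 / 608 = 106.743

106.7 orders per year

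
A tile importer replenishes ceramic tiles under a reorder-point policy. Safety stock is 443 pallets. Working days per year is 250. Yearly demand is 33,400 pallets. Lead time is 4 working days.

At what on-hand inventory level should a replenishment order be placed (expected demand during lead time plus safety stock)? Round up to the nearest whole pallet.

Daily demand d = 33,400 / 250 = 133.600 pallets/day
Demand during lead time = 133.600 × 4 = 534.40
Reorder point = 534.40 + 443 = 977.40 → round up

978 pallets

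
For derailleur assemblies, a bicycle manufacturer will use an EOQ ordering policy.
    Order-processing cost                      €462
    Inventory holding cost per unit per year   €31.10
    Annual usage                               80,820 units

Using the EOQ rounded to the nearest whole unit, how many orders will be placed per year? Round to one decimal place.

52.1 orders per year

EOQ = √(2DS/H) = √(2 × 80,820 × 462 / 31.1)
    = √(2,401,211.58) ≈ 1,549.58 → Q = 1,550
Orders per year = D/Q = 80,820 / 1,550 = 52.142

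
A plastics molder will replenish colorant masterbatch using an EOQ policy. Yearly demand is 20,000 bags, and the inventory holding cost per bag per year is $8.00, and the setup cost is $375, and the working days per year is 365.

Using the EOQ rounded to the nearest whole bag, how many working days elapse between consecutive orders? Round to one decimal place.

EOQ = √(2DS/H) = √(2 × 20,000 × 375 / 8)
    = √(1,875,000.00) ≈ 1,369.31 → Q = 1,369 bags
T = Q/D × 365 days = 1,369/20,000 × 365 = 24.984 days

25.0 days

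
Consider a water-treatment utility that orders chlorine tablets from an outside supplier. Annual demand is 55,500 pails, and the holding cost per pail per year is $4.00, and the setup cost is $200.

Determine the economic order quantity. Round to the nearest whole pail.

2,356 pails

Optimal lot size Q* = (2 × 55,500 × $200 / $4)^½ ≈ 2,355.84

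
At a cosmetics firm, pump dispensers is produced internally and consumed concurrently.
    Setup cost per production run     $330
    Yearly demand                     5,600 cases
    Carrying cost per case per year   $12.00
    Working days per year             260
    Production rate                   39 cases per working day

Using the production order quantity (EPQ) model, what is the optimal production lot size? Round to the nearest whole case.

Daily demand d = 5,600/260 = 21.538; p = 39; 1 − d/p = 0.44773
EPQ = √(2DS / (H(1 − d/p)))
    = √(2 × 5,600 × 330 / (12 × 0.44773)) ≈ 829.40

829 cases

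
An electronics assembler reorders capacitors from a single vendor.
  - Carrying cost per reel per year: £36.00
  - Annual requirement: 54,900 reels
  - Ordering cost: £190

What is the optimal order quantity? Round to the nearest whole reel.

761 reels

Optimal lot size Q* = (2 × 54,900 × £190 / £36)^½ ≈ 761.25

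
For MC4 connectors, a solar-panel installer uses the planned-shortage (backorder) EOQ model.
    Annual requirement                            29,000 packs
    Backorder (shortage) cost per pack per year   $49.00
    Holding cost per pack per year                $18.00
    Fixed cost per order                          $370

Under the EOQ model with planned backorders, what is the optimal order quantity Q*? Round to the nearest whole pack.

1,277 packs

Basic EOQ = √(2·29,000·370/18) = 1,091.889
Backorder adjustment √((H+b)/b) = √((18+49)/49) = 1.1693
Q* = 1,091.889 × 1.1693 ≈ 1,276.79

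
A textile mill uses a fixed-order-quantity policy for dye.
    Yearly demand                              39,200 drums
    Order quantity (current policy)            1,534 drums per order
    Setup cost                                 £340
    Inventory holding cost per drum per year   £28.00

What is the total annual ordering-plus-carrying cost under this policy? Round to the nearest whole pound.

Annual ordering cost = (D/Q)·S = (39,200/1,534) × 340 = £8,688.40
Annual holding cost  = (Q/2)·H = (1,534/2) × 28 = £21,476.00
Total = £8,688.40 + £21,476.00 = £30,164.40

£30,164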